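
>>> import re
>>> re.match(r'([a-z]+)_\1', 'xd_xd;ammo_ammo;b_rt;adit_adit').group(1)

'xd'

The match spans [0:5] → 'xd_xd'.
Captured: group 1 = 'xd'.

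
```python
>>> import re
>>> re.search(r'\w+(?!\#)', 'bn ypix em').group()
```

'bn'

`(?!…)`/`(?<!…)` only lets a position through if the neighbouring text does NOT match; no characters are consumed.
`re.search` scans for the first position where the pattern succeeds.
The match spans [0:2] → 'bn'.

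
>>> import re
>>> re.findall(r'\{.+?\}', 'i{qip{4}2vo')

['{qip{4}']

Since nothing is captured, `findall` lists the 1 matched substring directly.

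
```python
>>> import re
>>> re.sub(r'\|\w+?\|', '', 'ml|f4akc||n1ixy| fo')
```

Each match is replaced by ''.

'ml fo'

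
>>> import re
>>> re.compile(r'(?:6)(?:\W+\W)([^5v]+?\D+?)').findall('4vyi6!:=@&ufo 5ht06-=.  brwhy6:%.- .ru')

['uf', 'br', 'ru']

Because the quantifier is non-greedy, it stops expanding at the earliest point where the rest of the pattern can succeed.
One capturing group, so `findall` returns just the captured substring from each match — 3 in all.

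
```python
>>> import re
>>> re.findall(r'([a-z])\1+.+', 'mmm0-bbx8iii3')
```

['m']

The backreference `\1` re-matches whatever the first group consumed, character for character.
Walking the string: at [0:13] match 'mmm0-bbx8iii3', group 1 = 'm'.
One capturing group, so `findall` returns just the captured substring from the one match — 1 in all.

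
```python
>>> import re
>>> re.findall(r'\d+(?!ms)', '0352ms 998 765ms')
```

A negative assertion filters positions out without eating any characters.
Matches: at [0:3] → '035'; at [7:10] → '998'; at [11:13] → '76'.
No capturing groups, so `findall` returns the 3 full match strings.

['035', '998', '76']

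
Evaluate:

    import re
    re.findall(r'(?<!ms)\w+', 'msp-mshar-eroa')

The negative lookaround is zero-width — it rules out positions where the adjacent text would match, without consuming anything.
With no groups in the pattern, `findall` gives back each whole match — 3 here.

['msp', 'mshar', 'eroa']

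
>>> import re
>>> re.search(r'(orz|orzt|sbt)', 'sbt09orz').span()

The match spans [0:3] → 'sbt'.

(0, 3)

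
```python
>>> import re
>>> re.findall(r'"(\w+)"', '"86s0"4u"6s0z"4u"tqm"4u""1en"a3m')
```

['86s0', '6s0z', 'tqm', '1en']

One capturing group, so `findall` returns just the captured substring from each match — 4 in all.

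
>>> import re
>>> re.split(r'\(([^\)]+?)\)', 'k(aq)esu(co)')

Matches to split on: at [1:5] → '(aq)'; at [8:12] → '(co)'.
The group in the pattern means `split` returns the separators' captures alongside the pieces.

['k', 'aq', 'esu', 'co', '']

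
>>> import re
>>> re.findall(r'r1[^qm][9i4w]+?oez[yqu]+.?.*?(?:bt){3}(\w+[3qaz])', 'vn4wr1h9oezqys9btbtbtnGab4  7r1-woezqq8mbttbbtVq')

['nGa']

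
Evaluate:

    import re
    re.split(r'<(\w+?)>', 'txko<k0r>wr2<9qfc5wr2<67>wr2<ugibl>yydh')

Matches to split on: at [4:9] → '<k0r>'; at [21:25] → '<67>'; at [28:35] → '<ugibl>'.
`re.split` interleaves the captured-group text with the surrounding fragments.

['txko', 'k0r', 'wr2<9qfc5wr2', '67', 'wr2', 'ugibl', 'yydh']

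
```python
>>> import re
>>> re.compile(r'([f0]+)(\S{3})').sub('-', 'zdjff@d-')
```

The pattern matches one or more of one of [f0] (captured); then exactly 3 of a non-whitespace character (captured).
`sub` substitutes '-' at each match site.

'zdj-'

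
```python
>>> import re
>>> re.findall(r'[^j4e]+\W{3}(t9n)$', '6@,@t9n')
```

['t9n']

This matches one or more of any character except [j4e], then exactly 3 of a non-word character; then the literal 't', then the literal '9n' (captured); then anchored at the end.
Matches: at [0:7] match '6@,@t9n', group 1 = 't9n'.
One capturing group, so `findall` returns just the captured substring from the one match — 1 in all.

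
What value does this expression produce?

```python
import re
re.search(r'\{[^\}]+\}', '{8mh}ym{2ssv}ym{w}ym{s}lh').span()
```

The match spans [0:5] → '{8mh}'.

(0, 5)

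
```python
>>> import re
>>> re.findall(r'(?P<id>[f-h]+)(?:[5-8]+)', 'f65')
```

['f']

Pattern: one or more of a character in [f-h] (captured as 'id'); then one or more of a character in [5-8] (non-capturing group).
One capturing group, so `findall` returns just the captured substring from the one match — 1 in all.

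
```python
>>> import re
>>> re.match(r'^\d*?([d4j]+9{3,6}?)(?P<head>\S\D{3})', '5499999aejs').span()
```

(0, 10)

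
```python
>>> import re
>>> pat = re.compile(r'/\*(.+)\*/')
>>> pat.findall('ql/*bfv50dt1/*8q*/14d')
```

['bfv50dt1/*8q']

One capturing group, so `findall` returns just the captured substring from the one match — 1 in all.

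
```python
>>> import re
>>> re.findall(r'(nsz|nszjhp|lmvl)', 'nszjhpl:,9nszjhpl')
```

['nsz', 'nsz']

Branches in `(...|...)` are attempted left-to-right; the first branch that allows the whole pattern to succeed is taken.
Walking the string: at [0:3] match 'nsz', group 1 = 'nsz'; at [10:13] match 'nsz', group 1 = 'nsz'.
One capturing group, so `findall` returns just the captured substring from each match — 2 in all.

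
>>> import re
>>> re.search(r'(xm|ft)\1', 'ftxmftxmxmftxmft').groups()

After group 1 captures some text, `\1` only succeeds where that same text appears again.
Unlike `match`, `search` isn't anchored — it looks for the pattern anywhere in the string.
The match spans [6:10] → 'xmxm'.
Captured: group 1 = 'xm'.

('xm',)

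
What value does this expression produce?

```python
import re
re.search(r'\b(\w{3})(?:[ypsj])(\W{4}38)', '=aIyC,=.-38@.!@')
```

None

The pattern matches a word boundary (`\b`, zero-width); then exactly 3 of a word character (captured); then one of [ypsj] (non-capturing group); then exactly 4 of a non-word character, then the literal '38' (captured).
`re.search` scans for the first position where the pattern succeeds.
Here the pattern never matches, so the call returns None.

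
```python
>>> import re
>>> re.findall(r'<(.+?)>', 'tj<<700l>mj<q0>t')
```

['<700l', 'q0']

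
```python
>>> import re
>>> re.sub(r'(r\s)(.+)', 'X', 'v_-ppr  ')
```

The pattern matches a literal 'r', then whitespace (captured); then one or more of any character (captured).
Each match is replaced by 'X'.

'v_-ppX'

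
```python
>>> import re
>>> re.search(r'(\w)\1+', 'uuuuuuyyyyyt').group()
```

'uuuuuu'

A backreference is literal: `\1` must see the identical characters the first group matched.
`re.search` scans for the first position where the pattern succeeds.
The match spans [0:6] → 'uuuuuu'.
Captured: group 1 = 'u'.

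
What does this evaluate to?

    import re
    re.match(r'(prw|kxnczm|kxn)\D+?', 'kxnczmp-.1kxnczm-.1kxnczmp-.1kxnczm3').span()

(0, 7)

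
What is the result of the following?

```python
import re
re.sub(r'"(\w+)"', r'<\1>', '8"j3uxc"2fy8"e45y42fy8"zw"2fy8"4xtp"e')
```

Matches: at [1:8] → '"j3uxc"'; at [12:23] → '"e45y42fy8"'; at [25:31] → '"2fy8"'.
`\1` in the replacement pulls in group 1's text for each match.

'8<j3uxc>2fy8<e45y42fy8>zw<2fy8>4xtp"e'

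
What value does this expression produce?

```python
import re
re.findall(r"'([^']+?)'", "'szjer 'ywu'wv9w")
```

Scanning left to right: at [0:8] match "'szjer '", group 1 = 'szjer '.
With a single group, `findall` returns only what that group captured — 1 item.

['szjer ']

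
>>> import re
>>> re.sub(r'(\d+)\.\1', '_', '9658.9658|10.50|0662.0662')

'_|10.50|_'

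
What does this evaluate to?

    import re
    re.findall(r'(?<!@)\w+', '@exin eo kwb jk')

['xin', 'eo', 'kwb', 'jk']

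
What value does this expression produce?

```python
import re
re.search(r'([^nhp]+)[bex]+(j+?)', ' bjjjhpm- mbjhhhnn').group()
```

Pattern: one or more of any character except [nhp] (captured); then one or more of one of [bex]; then one or more of a literal 'j' (lazy) (captured).
A `+?`/`*?`/`{m,n}?` starts at its minimum and grows only as far as needed for what follows to match.
`re.search` scans for the first position where the pattern succeeds.
The match spans [0:3] → ' bj'.
Captured: group 1 = ' ', group 2 = 'j'.

' bj'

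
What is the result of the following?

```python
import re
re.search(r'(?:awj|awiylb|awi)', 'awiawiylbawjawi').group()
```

'awi'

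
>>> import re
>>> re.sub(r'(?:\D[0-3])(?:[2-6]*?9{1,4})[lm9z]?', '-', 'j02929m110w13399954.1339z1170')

The pattern matches a non-digit, then a character in [0-3] (non-capturing group); then zero or more of a character in [2-6] (lazy), then 1 to 4 of the literal '9' (non-capturing group); then optionally one of [lm9z].
Matches: at [0:4] → 'j029'; at [10:17] → 'w133999'; at [19:25] → '.1339z'.
Every occurrence is swapped for '-'.

'-29m110-54-1170'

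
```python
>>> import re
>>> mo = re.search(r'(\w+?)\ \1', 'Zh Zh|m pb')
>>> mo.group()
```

'Zh Zh'

`\1` is not a pattern — it's the concrete string captured by group 1, re-applied verbatim.
`search` walks the string left to right and returns the first match it finds.
The match spans [0:5] → 'Zh Zh'.
Captured: group 1 = 'Zh'.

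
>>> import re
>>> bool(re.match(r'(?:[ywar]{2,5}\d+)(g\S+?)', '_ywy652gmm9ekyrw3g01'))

False

The pattern matches 2 to 5 of one of [ywar], then one or more of a digit (non-capturing group); then the literal 'g', then one or more of a non-whitespace character (lazy) (captured).
`match` is anchored at position 0; if the pattern doesn't fit there, it returns None.
Here the pattern fails at index 0, so the call returns None, and `bool(None)` is False.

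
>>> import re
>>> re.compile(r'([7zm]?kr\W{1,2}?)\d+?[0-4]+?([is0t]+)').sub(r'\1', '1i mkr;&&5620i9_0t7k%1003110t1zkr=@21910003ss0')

'1i mkr;&&5620i9_0t7k%1003110t1zkr=@3ss0'

The replacement refers to a captured group, so each match is rewritten using its own captured text.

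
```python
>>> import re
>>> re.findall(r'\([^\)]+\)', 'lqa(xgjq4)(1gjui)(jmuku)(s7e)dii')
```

No capturing groups, so `findall` returns the 4 full match strings.

['(xgjq4)', '(1gjui)', '(jmuku)', '(s7e)']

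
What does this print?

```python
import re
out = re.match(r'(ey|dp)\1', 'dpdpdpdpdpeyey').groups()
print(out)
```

('dp',)

A backreference is literal: `\1` must see the identical characters the first group matched.
With `match`, the pattern is implicitly anchored at the beginning.
The match spans [0:4] → 'dpdp'.
Captured: group 1 = 'dp'.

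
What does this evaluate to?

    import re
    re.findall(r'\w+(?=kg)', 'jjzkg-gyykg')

['jjz', 'gyy']

Lookahead/lookbehind check context without consuming it, so the matched span excludes the asserted characters.
With no groups in the pattern, `findall` gives back each whole match — 2 here.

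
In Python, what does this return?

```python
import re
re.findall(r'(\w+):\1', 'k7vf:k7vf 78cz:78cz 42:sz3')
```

`\1` has to match the exact text group 1 already captured.
Scanning left to right: at [0:9] match 'k7vf:k7vf', group 1 = 'k7vf'; at [10:19] match '78cz:78cz', group 1 = '78cz'.
`findall` collects group 1 from each match (2 total).

['k7vf', '78cz']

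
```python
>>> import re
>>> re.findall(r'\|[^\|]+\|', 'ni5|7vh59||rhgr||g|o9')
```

['|7vh59|', '|rhgr|', '|g|']

Matches: at [3:10] → '|7vh59|'; at [10:16] → '|rhgr|'; at [16:19] → '|g|'.
No capturing groups, so `findall` returns the 3 full match strings.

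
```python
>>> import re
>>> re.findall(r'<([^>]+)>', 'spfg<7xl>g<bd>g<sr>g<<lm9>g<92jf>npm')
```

One capturing group, so `findall` returns just the captured substring from each match — 5 in all.

['7xl', 'bd', 'sr', '<lm9', '92jf']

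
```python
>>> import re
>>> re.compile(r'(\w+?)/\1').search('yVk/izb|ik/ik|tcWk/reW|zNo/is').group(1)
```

'ik'

`\1` has to match the exact text group 1 already captured.
`re.search` scans for the first position where the pattern succeeds.
The match spans [8:13] → 'ik/ik'.
Captured: group 1 = 'ik'.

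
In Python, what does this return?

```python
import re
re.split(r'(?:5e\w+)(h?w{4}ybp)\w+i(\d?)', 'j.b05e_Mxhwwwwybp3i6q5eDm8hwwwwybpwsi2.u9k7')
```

Because the pattern has a capturing group, `split` also inserts each captured text between the pieces.

['j.b0', 'wwwwybp', '2', '.u9k7']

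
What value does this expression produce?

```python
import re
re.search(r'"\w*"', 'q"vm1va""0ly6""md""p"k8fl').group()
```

'"vm1va"'

`re.search` tries every starting position until one works.
The match spans [1:8] → '"vm1va"'.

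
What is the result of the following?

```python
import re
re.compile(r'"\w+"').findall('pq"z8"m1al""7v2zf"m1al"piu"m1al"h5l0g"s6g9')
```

['"z8"', '"7v2zf"', '"piu"', '"h5l0g"']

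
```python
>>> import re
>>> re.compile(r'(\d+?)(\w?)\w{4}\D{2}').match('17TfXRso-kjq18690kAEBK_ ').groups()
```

The pattern matches one or more of a digit (lazy) (captured); then optionally a word character (captured); then exactly 4 of a word character, then exactly 2 of a non-digit.
The `?` after the quantifier makes it lazy — it takes as little as possible before letting the rest of the pattern try.
`re.match` only tries the pattern at the start of the string.
The match spans [0:8] → '17TfXRso'.
Captured: group 1 = '1', group 2 = '7'.

('1', '7')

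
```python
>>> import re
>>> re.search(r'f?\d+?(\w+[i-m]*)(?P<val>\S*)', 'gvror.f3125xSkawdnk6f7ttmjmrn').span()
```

(6, 29)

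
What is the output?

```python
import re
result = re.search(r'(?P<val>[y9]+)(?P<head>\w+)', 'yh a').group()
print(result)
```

yh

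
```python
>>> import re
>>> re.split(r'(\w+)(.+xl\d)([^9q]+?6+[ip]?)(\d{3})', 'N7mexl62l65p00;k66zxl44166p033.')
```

['', 'N7mexl62l65p00', ';k66zxl4', '4166p', '033', '.']

Pattern: one or more of a word character (captured); then one or more of any character, then the literal 'xl', then a digit (captured); then one or more of any character except [9q] (lazy), then one or more of the literal '6', then optionally one of [ip] (captured); then exactly 3 of a digit (captured).
`re.split` interleaves the captured-group text with the surrounding fragments.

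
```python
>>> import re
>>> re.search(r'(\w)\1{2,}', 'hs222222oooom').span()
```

The backreference `\1` re-matches whatever the first group consumed, character for character.
`re.search` tries every starting position until one works.
The match spans [2:8] → '222222'.
Captured: group 1 = '2'.

(2, 8)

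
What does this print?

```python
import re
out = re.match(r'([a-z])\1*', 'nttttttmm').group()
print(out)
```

n

A backreference is literal: `\1` must see the identical characters the first group matched.
`match` is anchored at position 0; if the pattern doesn't fit there, it returns None.
The match spans [0:1] → 'n'.
Captured: group 1 = 'n'.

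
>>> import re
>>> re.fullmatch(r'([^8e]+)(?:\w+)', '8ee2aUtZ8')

`re.fullmatch` is like wrapping the pattern in `^…$` (in single-line mode).
Here the pattern can't cover the whole string, so the call returns None.

None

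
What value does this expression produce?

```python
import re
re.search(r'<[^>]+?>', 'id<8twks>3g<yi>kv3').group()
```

'<8twks>'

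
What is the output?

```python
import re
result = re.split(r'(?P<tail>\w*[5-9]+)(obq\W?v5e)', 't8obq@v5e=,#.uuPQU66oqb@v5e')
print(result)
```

The pattern matches zero or more of a word character, then one or more of a character in [5-9] (captured as 'tail'); then the literal 'obq', then optionally a non-word character, then the literal 'v5e' (captured).
Because the pattern has a capturing group, `split` also inserts each captured text between the pieces.

['', 't8', 'obq@v5e', '=,#.uuPQU66oqb@v5e']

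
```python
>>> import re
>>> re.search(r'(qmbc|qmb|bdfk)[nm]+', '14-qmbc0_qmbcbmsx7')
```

None

Here nothing in the string fits, so the call returns None.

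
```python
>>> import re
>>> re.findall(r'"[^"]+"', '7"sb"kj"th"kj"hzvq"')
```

Walking the string: at [1:5] → '"sb"'; at [7:11] → '"th"'; at [13:19] → '"hzvq"'.
Since nothing is captured, `findall` lists the 3 matched substrings directly.

['"sb"', '"th"', '"hzvq"']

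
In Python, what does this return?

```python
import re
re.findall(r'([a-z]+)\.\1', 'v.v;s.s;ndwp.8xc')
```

`\1` is not a pattern — it's the concrete string captured by group 1, re-applied verbatim.
Because there's exactly one group, `findall` drops the full match and keeps group 1 from each hit.

['v', 's']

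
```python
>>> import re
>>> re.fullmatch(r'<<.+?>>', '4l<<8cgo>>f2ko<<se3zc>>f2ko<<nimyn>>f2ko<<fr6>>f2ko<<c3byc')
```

None

`re.fullmatch` is like wrapping the pattern in `^…$` (in single-line mode).
Here there's no way to consume every character, so the call returns None.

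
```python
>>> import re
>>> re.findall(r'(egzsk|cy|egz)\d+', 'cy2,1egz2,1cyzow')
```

['cy', 'egz']

Matches: at [0:3] match 'cy2', group 1 = 'cy'; at [5:9] match 'egz2', group 1 = 'egz'.
With a single group, `findall` returns only what that group captured — 2 items.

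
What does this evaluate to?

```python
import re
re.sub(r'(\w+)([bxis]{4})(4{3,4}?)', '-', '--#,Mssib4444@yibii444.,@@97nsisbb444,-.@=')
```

'--#,-4@-.,@@-,-.@='

Pattern: one or more of a word character (captured); then exactly 4 of one of [bxis] (captured); then 3 to 4 of a literal '4' (lazy) (captured).
With the lazy modifier that quantifier settles for the fewest repetitions that let the rest of the pattern succeed (the atoms after it are unaffected and can still be greedy).
Matches: at [4:12] → 'Mssib444'; at [14:22] → 'yibii444'; at [26:37] → '97nsisbb444'.
`sub` substitutes '-' at each match site.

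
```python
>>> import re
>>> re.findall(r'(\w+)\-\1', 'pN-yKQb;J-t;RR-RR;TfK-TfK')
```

['RR', 'TfK']

`\1` has to match the exact text group 1 already captured.
With a single group, `findall` returns only what that group captured — 2 items.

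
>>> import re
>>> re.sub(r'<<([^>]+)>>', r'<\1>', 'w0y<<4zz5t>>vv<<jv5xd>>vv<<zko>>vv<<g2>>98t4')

'w0y<4zz5t>vv<jv5xd>vv<zko>vv<g2>98t4'

Matches: at [3:12] → '<<4zz5t>>'; at [14:23] → '<<jv5xd>>'; at [25:32] → '<<zko>>'; at [34:40] → '<<g2>>'.
The replacement refers to a captured group, so each match is rewritten using its own captured text.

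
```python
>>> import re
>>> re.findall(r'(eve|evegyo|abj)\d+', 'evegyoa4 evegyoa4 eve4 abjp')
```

Matches: at [18:22] match 'eve4', group 1 = 'eve'.
One capturing group, so `findall` returns just the captured substring from the one match — 1 in all.

['eve']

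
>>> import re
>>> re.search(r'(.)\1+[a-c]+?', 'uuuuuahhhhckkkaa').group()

'uuuuua'

`\1` is not a pattern — it's the concrete string captured by group 1, re-applied verbatim.
`re.search` tries every starting position until one works.
The match spans [0:6] → 'uuuuua'.
Captured: group 1 = 'u'.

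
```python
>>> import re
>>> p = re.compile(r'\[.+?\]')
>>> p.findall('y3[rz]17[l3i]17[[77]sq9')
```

['[rz]', '[l3i]', '[[77]']

`findall` yields the raw match text (3 of them) because the pattern has no groups.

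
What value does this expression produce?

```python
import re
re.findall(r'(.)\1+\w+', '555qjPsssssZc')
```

A backreference is literal: `\1` must see the identical characters the first group matched.
Matches: at [0:13] match '555qjPsssssZc', group 1 = '5'.
One capturing group, so `findall` returns just the captured substring from the one match — 1 in all.

['5']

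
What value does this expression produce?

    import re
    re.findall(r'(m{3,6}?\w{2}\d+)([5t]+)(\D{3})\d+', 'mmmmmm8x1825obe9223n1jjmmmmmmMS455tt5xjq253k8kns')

[('mmmmmm8x182', '5', 'obe'), ('mmmmmmMS455', 'tt5', 'xjq')]

This matches 3 to 6 of the literal 'm' (lazy), then exactly 2 of a word character, then one or more of a digit (captured); then one or more of one of [5t] (captured); then exactly 3 of a non-digit (captured); then one or more of a digit.
Scanning left to right: at [0:19] match 'mmmmmm8x1825obe9223', groups = ('mmmmmm8x182', '5', 'obe'); at [23:43] match 'mmmmmmMS455tt5xjq253', groups = ('mmmmmmMS455', 'tt5', 'xjq').
Multiple groups make `findall` return tuples — one 3-tuple for each match.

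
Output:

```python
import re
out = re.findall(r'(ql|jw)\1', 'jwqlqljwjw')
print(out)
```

['ql', 'jw']

`\1` is not a pattern — it's the concrete string captured by group 1, re-applied verbatim.
Scanning left to right: at [2:6] match 'qlql', group 1 = 'ql'; at [6:10] match 'jwjw', group 1 = 'jw'.
`findall` collects group 1 from each match (2 total).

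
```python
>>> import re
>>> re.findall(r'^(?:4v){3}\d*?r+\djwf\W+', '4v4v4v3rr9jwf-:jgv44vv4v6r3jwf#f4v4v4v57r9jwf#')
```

['4v4v4v3rr9jwf-:']

This matches anchored at the start of the string; then the literal '4v' repeated 3 times, then zero or more of a digit (lazy), then one or more of a literal 'r'; then a digit, then the literal 'jwf', then one or more of a non-word character.
Matches: at [0:15] → '4v4v4v3rr9jwf-:'.
With no groups in the pattern, `findall` gives back each whole match — 1 here.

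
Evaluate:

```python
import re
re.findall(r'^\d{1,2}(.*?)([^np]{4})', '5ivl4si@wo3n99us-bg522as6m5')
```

The pattern matches anchored at the start of the string; then 1 to 2 of a digit; then zero or more of any character (lazy) (captured); then exactly 4 of any character except [np] (captured).
Lazy quantifiers expand one character at a time until the remainder of the pattern can match.
Walking the string: at [0:5] match '5ivl4', groups = ('', 'ivl4').
2 groups means the one result is a tuple of 2 captured strings — 1 here.

[('', 'ivl4')]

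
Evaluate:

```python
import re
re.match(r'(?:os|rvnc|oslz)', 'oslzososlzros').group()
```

'os'

Alternation isn't longest-match — the leftmost alternative that fits at this position is chosen.
`re.match` only tries the pattern at the start of the string.
The match spans [0:2] → 'os'.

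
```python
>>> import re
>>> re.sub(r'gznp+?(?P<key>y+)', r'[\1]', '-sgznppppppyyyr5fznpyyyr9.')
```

This matches the literal 'gz', then the literal 'n'; then one or more of a literal 'p' (lazy); then one or more of a literal 'y' (captured as 'key').
Matches: at [2:14] → 'gznppppppyyy'.
Each match is replaced using the text its own group 1 captured.

'-s[yyy]r5fznpyyyr9.'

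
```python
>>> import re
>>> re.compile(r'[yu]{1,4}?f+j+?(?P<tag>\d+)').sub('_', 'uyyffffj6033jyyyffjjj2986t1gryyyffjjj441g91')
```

'_j_t1gr_g91'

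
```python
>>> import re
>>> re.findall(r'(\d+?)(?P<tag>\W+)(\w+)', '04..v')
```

Pattern: one or more of a digit (lazy) (captured); then one or more of a non-word character (captured as 'tag'); then one or more of a word character (captured).
Walking the string: at [0:5] match '04..v', groups = ('04', '..', 'v').
Multiple groups make `findall` return tuples — one 3-tuple for the one match.

[('04', '..', 'v')]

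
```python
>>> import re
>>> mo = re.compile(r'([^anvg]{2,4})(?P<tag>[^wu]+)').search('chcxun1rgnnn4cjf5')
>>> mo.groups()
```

The match spans [0:4] → 'chcx'.
Captured: group 1 = 'chc', group 2 = 'x'.

('chc', 'x')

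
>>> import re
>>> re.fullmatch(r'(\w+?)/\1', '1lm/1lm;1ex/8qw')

None

`fullmatch` succeeds only if the pattern covers the string from start to end.
Here the pattern can't cover the whole string, so the call returns None.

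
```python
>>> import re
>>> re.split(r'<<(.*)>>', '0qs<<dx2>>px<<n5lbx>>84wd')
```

['0qs', 'dx2>>px<<n5lbx', '84wd']

The group in the pattern means `split` returns the separators' captures alongside the pieces.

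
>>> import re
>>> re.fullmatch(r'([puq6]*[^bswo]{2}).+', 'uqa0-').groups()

('uqa0',)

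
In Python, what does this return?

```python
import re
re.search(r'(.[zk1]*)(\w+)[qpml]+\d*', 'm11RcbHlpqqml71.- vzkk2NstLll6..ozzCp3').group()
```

This matches any character, then zero or more of one of [zk1] (captured); then one or more of a word character (captured); then one or more of one of [qpml], then zero or more of a digit.
`re.search` scans for the first position where the pattern succeeds.
The match spans [0:15] → 'm11RcbHlpqqml71'.
Captured: group 1 = 'm11', group 2 = 'RcbHlpqqm'.

'm11RcbHlpqqml71'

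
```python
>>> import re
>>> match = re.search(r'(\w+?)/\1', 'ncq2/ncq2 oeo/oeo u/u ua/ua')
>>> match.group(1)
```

The match spans [0:9] → 'ncq2/ncq2'.
Captured: group 1 = 'ncq2'.

'ncq2'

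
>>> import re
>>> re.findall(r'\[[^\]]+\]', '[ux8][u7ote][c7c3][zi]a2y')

['[ux8]', '[u7ote]', '[c7c3]', '[zi]']

Walking the string: at [0:5] → '[ux8]'; at [5:12] → '[u7ote]'; at [12:18] → '[c7c3]'; at [18:22] → '[zi]'.
No capturing groups, so `findall` returns the 4 full match strings.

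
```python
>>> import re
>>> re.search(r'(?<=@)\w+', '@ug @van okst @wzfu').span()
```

(1, 3)

The positive lookaround only admits positions where the adjacent text matches; those characters stay outside the span.
Unlike `match`, `search` isn't anchored — it looks for the pattern anywhere in the string.
The match spans [1:3] → 'ug'.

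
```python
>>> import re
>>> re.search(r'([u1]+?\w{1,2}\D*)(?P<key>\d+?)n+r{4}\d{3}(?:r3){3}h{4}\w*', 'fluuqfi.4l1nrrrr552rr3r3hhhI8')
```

None

The pattern matches one or more of one of [u1] (lazy), then 1 to 2 of a word character, then zero or more of a non-digit (captured); then one or more of a digit (lazy) (captured as 'key'); then one or more of the literal 'n', then exactly 4 of a literal 'r'; then exactly 3 of a digit, then the literal 'r3' repeated 3 times, then exactly 4 of a literal 'h'; then zero or more of a word character.
`re.search` scans for the first position where the pattern succeeds.
Here nothing in the string fits, so the call returns None.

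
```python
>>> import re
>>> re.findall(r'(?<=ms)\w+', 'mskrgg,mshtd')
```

['krgg', 'htd']

Lookahead/lookbehind check context without consuming it, so the matched span excludes the asserted characters.
Matches: at [2:6] → 'krgg'; at [9:12] → 'htd'.
Since nothing is captured, `findall` lists the 2 matched substrings directly.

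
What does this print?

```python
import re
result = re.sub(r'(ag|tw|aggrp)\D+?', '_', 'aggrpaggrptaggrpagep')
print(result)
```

Alternation tries branches left to right and keeps the first one that lets the overall match succeed at that position.
Every occurrence is swapped for '_'.

_rp_rpt_rp_p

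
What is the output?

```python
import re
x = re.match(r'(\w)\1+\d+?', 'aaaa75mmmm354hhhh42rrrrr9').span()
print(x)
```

`re.match` won't scan ahead — the pattern has to work from the very first character.
The match spans [0:5] → 'aaaa7'.

(0, 5)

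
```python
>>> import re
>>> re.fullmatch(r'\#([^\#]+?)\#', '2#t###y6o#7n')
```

None

For `fullmatch`, every character of the input must be accounted for by the pattern.
Here the string isn't matched end-to-end, so the call returns None.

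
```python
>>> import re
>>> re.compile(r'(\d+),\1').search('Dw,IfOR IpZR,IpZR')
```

A backreference is literal: `\1` must see the identical characters the first group matched.
Here no position works, so the call returns None.

None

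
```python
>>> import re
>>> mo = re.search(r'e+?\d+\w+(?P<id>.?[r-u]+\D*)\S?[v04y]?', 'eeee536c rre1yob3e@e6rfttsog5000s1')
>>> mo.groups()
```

(' rre',)

The match spans [0:14] → 'eeee536c rre1y'.
Captured: group 1 = ' rre'.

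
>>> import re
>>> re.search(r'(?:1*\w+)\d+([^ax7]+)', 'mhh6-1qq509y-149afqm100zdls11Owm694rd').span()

This matches zero or more of a literal '1', then one or more of a word character (non-capturing group); then one or more of a digit; then one or more of any character except [ax7] (captured).
`re.search` scans for the first position where the pattern succeeds.
The match spans [0:16] → 'mhh6-1qq509y-149'.
Captured: group 1 = '-1qq509y-149'.

(0, 16)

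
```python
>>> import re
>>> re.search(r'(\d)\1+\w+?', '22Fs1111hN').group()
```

A backreference is literal: `\1` must see the identical characters the first group matched.
`re.search` tries every starting position until one works.
The match spans [0:3] → '22F'.
Captured: group 1 = '2'.

'22F'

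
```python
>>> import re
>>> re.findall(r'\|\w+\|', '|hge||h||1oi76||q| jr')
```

With no groups in the pattern, `findall` gives back each whole match — 4 here.

['|hge|', '|h|', '|1oi76|', '|q|']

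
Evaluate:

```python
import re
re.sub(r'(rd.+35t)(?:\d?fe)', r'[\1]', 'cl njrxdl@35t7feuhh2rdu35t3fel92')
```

'cl njrxdl@35t7feuhh2[rdu35t]l92'

Pattern: the literal 'rd', then one or more of any character, then the literal '35t' (captured); then optionally a digit, then the literal 'fe' (non-capturing group).
Matches: at [20:29] → 'rdu35t3fe'.
The replacement refers to a captured group, so each match is rewritten using its own captured text.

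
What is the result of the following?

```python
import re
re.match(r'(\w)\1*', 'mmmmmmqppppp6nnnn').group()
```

'mmmmmm'

`re.match` only tries the pattern at the start of the string.
The match spans [0:6] → 'mmmmmm'.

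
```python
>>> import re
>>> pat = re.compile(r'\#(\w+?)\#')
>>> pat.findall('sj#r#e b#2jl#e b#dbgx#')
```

['r', '2jl', 'dbgx']

With a single group, `findall` returns only what that group captured — 3 items.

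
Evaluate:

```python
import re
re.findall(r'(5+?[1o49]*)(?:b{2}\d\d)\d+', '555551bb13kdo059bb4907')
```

['59']

This matches one or more of the literal '5' (lazy), then zero or more of one of [1o49] (captured); then exactly 2 of a literal 'b', then a digit, then a digit (non-capturing group); then one or more of a digit.
Walking the string: at [14:22] match '59bb4907', group 1 = '59'.
With a single group, `findall` returns only what that group captured — 1 item.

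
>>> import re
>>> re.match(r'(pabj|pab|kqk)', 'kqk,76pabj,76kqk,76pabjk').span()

With `match`, the pattern is implicitly anchored at the beginning.
The match spans [0:3] → 'kqk'.
Captured: group 1 = 'kqk'.

(0, 3)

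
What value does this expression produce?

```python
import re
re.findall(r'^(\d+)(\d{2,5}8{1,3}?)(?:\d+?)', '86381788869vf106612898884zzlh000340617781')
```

[('863817', '888')]

Pattern: anchored at the start of the string; then one or more of a digit (captured); then 2 to 5 of a digit, then 1 to 3 of a literal '8' (lazy) (captured); then one or more of a digit (lazy) (non-capturing group).
Scanning left to right: at [0:10] match '8638178886', groups = ('863817', '888').
With 2 capturing groups, `findall` returns a 2-tuple per match.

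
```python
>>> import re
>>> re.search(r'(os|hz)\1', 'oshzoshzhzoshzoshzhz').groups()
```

A backreference is literal: `\1` must see the identical characters the first group matched.
Unlike `match`, `search` isn't anchored — it looks for the pattern anywhere in the string.
The match spans [6:10] → 'hzhz'.
Captured: group 1 = 'hz'.

('hz',)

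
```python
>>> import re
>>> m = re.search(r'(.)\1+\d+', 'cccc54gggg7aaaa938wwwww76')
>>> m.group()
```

`\1` is not a pattern — it's the concrete string captured by group 1, re-applied verbatim.
`re.search` tries every starting position until one works.
The match spans [0:6] → 'cccc54'.
Captured: group 1 = 'c'.

'cccc54'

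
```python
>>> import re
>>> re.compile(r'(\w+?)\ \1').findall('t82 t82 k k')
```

After group 1 captures some text, `\1` only succeeds where that same text appears again.
Scanning left to right: at [0:7] match 't82 t82', group 1 = 't82'; at [8:11] match 'k k', group 1 = 'k'.
Because there's exactly one group, `findall` drops the full match and keeps group 1 from each hit.

['t82', 'k']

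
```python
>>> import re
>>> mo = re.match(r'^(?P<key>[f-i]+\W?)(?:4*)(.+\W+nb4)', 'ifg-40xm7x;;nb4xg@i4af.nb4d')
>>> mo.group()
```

'ifg-40xm7x;;nb4xg@i4af.nb4'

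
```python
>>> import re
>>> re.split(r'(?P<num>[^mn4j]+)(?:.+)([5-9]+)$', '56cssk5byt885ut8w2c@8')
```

['', '56cssk5byt885ut8w2c', '8', '']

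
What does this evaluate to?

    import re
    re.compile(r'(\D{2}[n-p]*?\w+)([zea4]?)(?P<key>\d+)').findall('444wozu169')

The pattern matches exactly 2 of a non-digit, then zero or more of a character in [n-p] (lazy), then one or more of a word character (captured); then optionally one of [zea4] (captured); then one or more of a digit (captured as 'key').
Matches: at [3:10] match 'wozu169', groups = ('wozu16', '', '9').
With 3 capturing groups, `findall` returns a 3-tuple per match.

[('wozu16', '', '9')]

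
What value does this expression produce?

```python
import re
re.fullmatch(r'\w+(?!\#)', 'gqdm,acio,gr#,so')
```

None

The negative lookaround is zero-width — it rules out positions where the adjacent text would match, without consuming anything.
`re.fullmatch` is like wrapping the pattern in `^…$` (in single-line mode).
Here the string isn't matched end-to-end, so the call returns None.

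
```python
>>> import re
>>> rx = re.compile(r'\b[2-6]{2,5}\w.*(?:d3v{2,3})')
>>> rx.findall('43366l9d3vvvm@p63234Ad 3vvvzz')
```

['43366l9d3vvv']

`findall` yields the raw match text (1 of them) because the pattern has no groups.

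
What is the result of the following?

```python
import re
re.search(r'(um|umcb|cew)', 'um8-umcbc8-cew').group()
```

`search` walks the string left to right and returns the first match it finds.
The match spans [0:2] → 'um'.
Captured: group 1 = 'um'.

'um'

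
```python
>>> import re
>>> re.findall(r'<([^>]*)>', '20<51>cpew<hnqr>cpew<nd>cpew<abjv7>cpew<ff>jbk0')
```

['51', 'hnqr', 'nd', 'abjv7', 'ff']

Walking the string: at [2:6] match '<51>', group 1 = '51'; at [10:16] match '<hnqr>', group 1 = 'hnqr'; at [20:24] match '<nd>', group 1 = 'nd'; at [28:35] match '<abjv7>', group 1 = 'abjv7'; at [39:43] match '<ff>', group 1 = 'ff'.
Because there's exactly one group, `findall` drops the full match and keeps group 1 from each hit.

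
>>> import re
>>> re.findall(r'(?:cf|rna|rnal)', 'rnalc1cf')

['rna', 'cf']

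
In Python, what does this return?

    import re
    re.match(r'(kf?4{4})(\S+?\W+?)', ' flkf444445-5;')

Pattern: a literal 'k', then optionally a literal 'f', then exactly 4 of a literal '4' (captured); then one or more of a non-whitespace character (lazy), then one or more of a non-word character (lazy) (captured).
`re.match` only tries the pattern at the start of the string.
Here the pattern fails at index 0, so the call returns None.

None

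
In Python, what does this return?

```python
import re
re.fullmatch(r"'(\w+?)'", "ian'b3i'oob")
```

None

For `fullmatch`, every character of the input must be accounted for by the pattern.
Here the string isn't matched end-to-end, so the call returns None.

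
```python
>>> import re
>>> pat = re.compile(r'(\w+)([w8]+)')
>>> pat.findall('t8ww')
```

The pattern matches one or more of a word character (captured); then one or more of one of [w8] (captured).
Walking the string: at [0:4] match 't8ww', groups = ('t8w', 'w').
With 2 capturing groups, `findall` returns a 2-tuple per match.

[('t8w', 'w')]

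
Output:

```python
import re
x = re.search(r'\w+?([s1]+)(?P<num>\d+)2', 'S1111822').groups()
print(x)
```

Pattern: one or more of a word character (lazy); then one or more of one of [s1] (captured); then one or more of a digit (captured as 'num'); then a literal '2'.
The `?` after the quantifier makes it lazy — it takes as little as possible before letting the rest of the pattern try.
Unlike `match`, `search` isn't anchored — it looks for the pattern anywhere in the string.
The match spans [0:8] → 'S1111822'.
Captured: group 1 = '1111', group 2 = '82'.

('1111', '82')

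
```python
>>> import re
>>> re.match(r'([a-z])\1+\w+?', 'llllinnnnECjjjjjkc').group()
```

A backreference is literal: `\1` must see the identical characters the first group matched.
`re.match` won't scan ahead — the pattern has to work from the very first character.
The match spans [0:5] → 'lllli'.
Captured: group 1 = 'l'.

'lllli'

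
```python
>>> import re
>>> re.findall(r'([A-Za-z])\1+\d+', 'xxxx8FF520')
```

After group 1 captures some text, `\1` only succeeds where that same text appears again.
One capturing group, so `findall` returns just the captured substring from each match — 2 in all.

['x', 'F']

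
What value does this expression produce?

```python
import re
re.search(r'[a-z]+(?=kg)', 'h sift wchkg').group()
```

'wch'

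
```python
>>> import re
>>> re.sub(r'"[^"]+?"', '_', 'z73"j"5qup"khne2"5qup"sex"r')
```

Every occurrence is swapped for '_'.

'z73_5qup_5qup_r'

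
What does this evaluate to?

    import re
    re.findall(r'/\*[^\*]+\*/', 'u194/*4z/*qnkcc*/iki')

['/*qnkcc*/']

With no groups in the pattern, `findall` gives back each whole match — 1 here.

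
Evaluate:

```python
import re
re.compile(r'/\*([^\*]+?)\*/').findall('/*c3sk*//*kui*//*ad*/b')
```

['c3sk', 'kui', 'ad']

Scanning left to right: at [0:8] match '/*c3sk*/', group 1 = 'c3sk'; at [8:15] match '/*kui*/', group 1 = 'kui'; at [15:21] match '/*ad*/', group 1 = 'ad'.
One capturing group, so `findall` returns just the captured substring from each match — 3 in all.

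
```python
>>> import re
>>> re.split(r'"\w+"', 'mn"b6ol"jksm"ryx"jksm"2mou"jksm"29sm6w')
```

Matches to split on: at [2:8] → '"b6ol"'; at [12:17] → '"ryx"'; at [21:27] → '"2mou"'.
The string is cut at each match, leaving 4 pieces.

['mn', 'jksm', 'jksm', 'jksm"29sm6w']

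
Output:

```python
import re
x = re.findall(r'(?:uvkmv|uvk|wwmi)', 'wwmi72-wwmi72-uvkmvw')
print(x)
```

['wwmi', 'wwmi', 'uvkmv']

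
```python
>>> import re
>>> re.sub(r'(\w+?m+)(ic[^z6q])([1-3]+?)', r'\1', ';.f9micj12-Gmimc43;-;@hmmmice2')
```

';.f9m2-Gmimc43;-;@hmmm'

`\1` in the replacement pulls in group 1's text for each match.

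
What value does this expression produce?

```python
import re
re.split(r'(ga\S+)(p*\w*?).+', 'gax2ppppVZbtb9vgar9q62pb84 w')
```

['', 'gax2ppppVZbtb9vgar9q62pb84', '', '']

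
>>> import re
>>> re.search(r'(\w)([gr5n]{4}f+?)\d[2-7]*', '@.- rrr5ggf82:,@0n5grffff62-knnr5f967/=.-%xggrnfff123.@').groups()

('r', 'r5ggf')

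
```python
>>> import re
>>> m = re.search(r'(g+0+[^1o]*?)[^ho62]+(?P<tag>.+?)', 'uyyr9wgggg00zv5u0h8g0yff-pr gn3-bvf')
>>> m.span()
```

(6, 18)

Because the quantifier is non-greedy, it stops expanding at the earliest point where the rest of the pattern can succeed.
The match spans [6:18] → 'gggg00zv5u0h'.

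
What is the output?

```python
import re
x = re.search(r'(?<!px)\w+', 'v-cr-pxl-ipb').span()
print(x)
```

(0, 1)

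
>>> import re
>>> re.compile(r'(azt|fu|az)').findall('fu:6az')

['fu', 'az']

Scanning left to right: at [0:2] match 'fu', group 1 = 'fu'; at [4:6] match 'az', group 1 = 'az'.
Because there's exactly one group, `findall` drops the full match and keeps group 1 from each hit.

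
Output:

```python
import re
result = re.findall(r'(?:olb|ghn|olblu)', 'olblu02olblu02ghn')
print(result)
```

['olb', 'olb', 'ghn']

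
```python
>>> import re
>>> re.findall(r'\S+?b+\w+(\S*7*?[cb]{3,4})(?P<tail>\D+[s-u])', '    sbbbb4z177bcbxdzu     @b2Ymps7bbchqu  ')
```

Pattern: one or more of a non-whitespace character (lazy), then one or more of a literal 'b', then one or more of a word character; then zero or more of a non-whitespace character, then zero or more of a literal '7' (lazy), then 3 to 4 of one of [cb] (captured); then one or more of a non-digit, then a character in [s-u] (captured as 'tail').
Scanning left to right: at [4:21] match 'sbbbb4z177bcbxdzu', groups = ('bcb', 'xdzu'); at [26:40] match '@b2Ymps7bbchqu', groups = ('bbc', 'hqu').
2 groups means each result is a tuple of 2 captured strings — 2 here.

[('bcb', 'xdzu'), ('bbc', 'hqu')]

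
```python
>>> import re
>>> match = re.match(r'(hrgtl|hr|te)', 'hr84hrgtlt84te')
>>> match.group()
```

'hr'

`re.match` only tries the pattern at the start of the string.
The match spans [0:2] → 'hr'.
Captured: group 1 = 'hr'.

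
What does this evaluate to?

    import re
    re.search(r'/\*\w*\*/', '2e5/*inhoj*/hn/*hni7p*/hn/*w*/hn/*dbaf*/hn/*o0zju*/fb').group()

'/*inhoj*/'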